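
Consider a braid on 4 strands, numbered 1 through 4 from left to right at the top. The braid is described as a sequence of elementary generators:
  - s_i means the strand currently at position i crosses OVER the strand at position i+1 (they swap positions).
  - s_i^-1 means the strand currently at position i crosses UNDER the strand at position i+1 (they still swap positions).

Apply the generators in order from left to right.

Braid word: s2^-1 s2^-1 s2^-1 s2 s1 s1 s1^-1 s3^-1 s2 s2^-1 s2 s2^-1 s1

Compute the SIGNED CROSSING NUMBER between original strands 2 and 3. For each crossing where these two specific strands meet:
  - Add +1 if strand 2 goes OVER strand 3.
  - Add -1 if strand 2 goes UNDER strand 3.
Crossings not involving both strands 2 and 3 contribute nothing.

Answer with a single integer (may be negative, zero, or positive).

Answer: -2

Derivation:
Gen 1: 2 under 3. Both 2&3? yes. Contrib: -1. Sum: -1
Gen 2: 3 under 2. Both 2&3? yes. Contrib: +1. Sum: 0
Gen 3: 2 under 3. Both 2&3? yes. Contrib: -1. Sum: -1
Gen 4: 3 over 2. Both 2&3? yes. Contrib: -1. Sum: -2
Gen 5: crossing 1x2. Both 2&3? no. Sum: -2
Gen 6: crossing 2x1. Both 2&3? no. Sum: -2
Gen 7: crossing 1x2. Both 2&3? no. Sum: -2
Gen 8: crossing 3x4. Both 2&3? no. Sum: -2
Gen 9: crossing 1x4. Both 2&3? no. Sum: -2
Gen 10: crossing 4x1. Both 2&3? no. Sum: -2
Gen 11: crossing 1x4. Both 2&3? no. Sum: -2
Gen 12: crossing 4x1. Both 2&3? no. Sum: -2
Gen 13: crossing 2x1. Both 2&3? no. Sum: -2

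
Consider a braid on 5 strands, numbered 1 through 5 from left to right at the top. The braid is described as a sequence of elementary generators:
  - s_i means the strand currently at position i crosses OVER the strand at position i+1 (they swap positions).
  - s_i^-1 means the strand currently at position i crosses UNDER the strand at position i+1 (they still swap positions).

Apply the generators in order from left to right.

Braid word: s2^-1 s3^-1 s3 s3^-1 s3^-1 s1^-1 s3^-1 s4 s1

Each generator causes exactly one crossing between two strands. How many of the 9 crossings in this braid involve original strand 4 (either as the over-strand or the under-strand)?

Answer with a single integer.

Answer: 5

Derivation:
Gen 1: crossing 2x3. Involves strand 4? no. Count so far: 0
Gen 2: crossing 2x4. Involves strand 4? yes. Count so far: 1
Gen 3: crossing 4x2. Involves strand 4? yes. Count so far: 2
Gen 4: crossing 2x4. Involves strand 4? yes. Count so far: 3
Gen 5: crossing 4x2. Involves strand 4? yes. Count so far: 4
Gen 6: crossing 1x3. Involves strand 4? no. Count so far: 4
Gen 7: crossing 2x4. Involves strand 4? yes. Count so far: 5
Gen 8: crossing 2x5. Involves strand 4? no. Count so far: 5
Gen 9: crossing 3x1. Involves strand 4? no. Count so far: 5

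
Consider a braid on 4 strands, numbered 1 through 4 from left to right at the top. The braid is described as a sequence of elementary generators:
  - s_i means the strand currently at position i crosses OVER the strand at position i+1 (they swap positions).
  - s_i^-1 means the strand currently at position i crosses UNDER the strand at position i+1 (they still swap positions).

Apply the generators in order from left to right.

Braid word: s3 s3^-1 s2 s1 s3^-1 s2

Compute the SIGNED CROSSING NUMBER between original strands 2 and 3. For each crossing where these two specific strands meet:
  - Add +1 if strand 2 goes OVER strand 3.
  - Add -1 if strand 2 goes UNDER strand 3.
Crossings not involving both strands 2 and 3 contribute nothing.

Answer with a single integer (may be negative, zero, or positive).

Answer: 1

Derivation:
Gen 1: crossing 3x4. Both 2&3? no. Sum: 0
Gen 2: crossing 4x3. Both 2&3? no. Sum: 0
Gen 3: 2 over 3. Both 2&3? yes. Contrib: +1. Sum: 1
Gen 4: crossing 1x3. Both 2&3? no. Sum: 1
Gen 5: crossing 2x4. Both 2&3? no. Sum: 1
Gen 6: crossing 1x4. Both 2&3? no. Sum: 1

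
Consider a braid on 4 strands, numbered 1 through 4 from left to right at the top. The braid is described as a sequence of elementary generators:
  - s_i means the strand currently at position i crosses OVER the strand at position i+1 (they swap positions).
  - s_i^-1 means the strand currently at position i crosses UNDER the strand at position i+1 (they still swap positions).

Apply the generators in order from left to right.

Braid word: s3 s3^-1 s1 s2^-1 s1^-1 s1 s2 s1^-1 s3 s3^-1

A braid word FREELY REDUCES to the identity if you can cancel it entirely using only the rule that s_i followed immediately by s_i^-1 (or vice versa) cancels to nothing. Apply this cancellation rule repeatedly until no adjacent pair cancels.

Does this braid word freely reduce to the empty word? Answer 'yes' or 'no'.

Gen 1 (s3): push. Stack: [s3]
Gen 2 (s3^-1): cancels prior s3. Stack: []
Gen 3 (s1): push. Stack: [s1]
Gen 4 (s2^-1): push. Stack: [s1 s2^-1]
Gen 5 (s1^-1): push. Stack: [s1 s2^-1 s1^-1]
Gen 6 (s1): cancels prior s1^-1. Stack: [s1 s2^-1]
Gen 7 (s2): cancels prior s2^-1. Stack: [s1]
Gen 8 (s1^-1): cancels prior s1. Stack: []
Gen 9 (s3): push. Stack: [s3]
Gen 10 (s3^-1): cancels prior s3. Stack: []
Reduced word: (empty)

Answer: yes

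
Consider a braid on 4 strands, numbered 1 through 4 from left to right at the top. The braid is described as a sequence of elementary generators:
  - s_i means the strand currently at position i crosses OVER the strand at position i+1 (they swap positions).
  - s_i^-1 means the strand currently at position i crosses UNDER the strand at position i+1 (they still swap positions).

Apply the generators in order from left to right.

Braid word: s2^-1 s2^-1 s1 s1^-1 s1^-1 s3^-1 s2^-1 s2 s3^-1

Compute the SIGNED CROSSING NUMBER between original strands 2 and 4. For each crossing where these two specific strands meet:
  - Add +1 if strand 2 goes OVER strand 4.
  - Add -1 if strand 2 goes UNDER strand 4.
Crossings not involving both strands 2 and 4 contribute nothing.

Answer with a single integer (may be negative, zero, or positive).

Gen 1: crossing 2x3. Both 2&4? no. Sum: 0
Gen 2: crossing 3x2. Both 2&4? no. Sum: 0
Gen 3: crossing 1x2. Both 2&4? no. Sum: 0
Gen 4: crossing 2x1. Both 2&4? no. Sum: 0
Gen 5: crossing 1x2. Both 2&4? no. Sum: 0
Gen 6: crossing 3x4. Both 2&4? no. Sum: 0
Gen 7: crossing 1x4. Both 2&4? no. Sum: 0
Gen 8: crossing 4x1. Both 2&4? no. Sum: 0
Gen 9: crossing 4x3. Both 2&4? no. Sum: 0

Answer: 0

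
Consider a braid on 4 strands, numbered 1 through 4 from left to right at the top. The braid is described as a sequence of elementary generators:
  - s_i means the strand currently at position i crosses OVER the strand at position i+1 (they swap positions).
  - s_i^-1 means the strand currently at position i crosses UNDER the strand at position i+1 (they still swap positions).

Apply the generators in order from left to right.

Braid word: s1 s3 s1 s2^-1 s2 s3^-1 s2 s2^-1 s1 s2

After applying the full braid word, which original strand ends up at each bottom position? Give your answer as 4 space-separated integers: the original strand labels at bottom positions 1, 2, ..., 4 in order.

Answer: 2 3 1 4

Derivation:
Gen 1 (s1): strand 1 crosses over strand 2. Perm now: [2 1 3 4]
Gen 2 (s3): strand 3 crosses over strand 4. Perm now: [2 1 4 3]
Gen 3 (s1): strand 2 crosses over strand 1. Perm now: [1 2 4 3]
Gen 4 (s2^-1): strand 2 crosses under strand 4. Perm now: [1 4 2 3]
Gen 5 (s2): strand 4 crosses over strand 2. Perm now: [1 2 4 3]
Gen 6 (s3^-1): strand 4 crosses under strand 3. Perm now: [1 2 3 4]
Gen 7 (s2): strand 2 crosses over strand 3. Perm now: [1 3 2 4]
Gen 8 (s2^-1): strand 3 crosses under strand 2. Perm now: [1 2 3 4]
Gen 9 (s1): strand 1 crosses over strand 2. Perm now: [2 1 3 4]
Gen 10 (s2): strand 1 crosses over strand 3. Perm now: [2 3 1 4]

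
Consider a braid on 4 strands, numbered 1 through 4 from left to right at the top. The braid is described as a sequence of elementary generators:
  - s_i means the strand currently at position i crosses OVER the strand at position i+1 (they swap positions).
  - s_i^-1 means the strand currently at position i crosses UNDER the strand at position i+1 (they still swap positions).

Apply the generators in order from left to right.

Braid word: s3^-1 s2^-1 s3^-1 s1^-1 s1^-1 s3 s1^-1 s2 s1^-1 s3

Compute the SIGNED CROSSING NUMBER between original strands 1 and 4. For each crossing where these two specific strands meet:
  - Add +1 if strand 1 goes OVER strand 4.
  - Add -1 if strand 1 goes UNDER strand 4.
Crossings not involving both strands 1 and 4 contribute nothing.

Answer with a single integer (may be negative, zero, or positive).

Answer: -1

Derivation:
Gen 1: crossing 3x4. Both 1&4? no. Sum: 0
Gen 2: crossing 2x4. Both 1&4? no. Sum: 0
Gen 3: crossing 2x3. Both 1&4? no. Sum: 0
Gen 4: 1 under 4. Both 1&4? yes. Contrib: -1. Sum: -1
Gen 5: 4 under 1. Both 1&4? yes. Contrib: +1. Sum: 0
Gen 6: crossing 3x2. Both 1&4? no. Sum: 0
Gen 7: 1 under 4. Both 1&4? yes. Contrib: -1. Sum: -1
Gen 8: crossing 1x2. Both 1&4? no. Sum: -1
Gen 9: crossing 4x2. Both 1&4? no. Sum: -1
Gen 10: crossing 1x3. Both 1&4? no. Sum: -1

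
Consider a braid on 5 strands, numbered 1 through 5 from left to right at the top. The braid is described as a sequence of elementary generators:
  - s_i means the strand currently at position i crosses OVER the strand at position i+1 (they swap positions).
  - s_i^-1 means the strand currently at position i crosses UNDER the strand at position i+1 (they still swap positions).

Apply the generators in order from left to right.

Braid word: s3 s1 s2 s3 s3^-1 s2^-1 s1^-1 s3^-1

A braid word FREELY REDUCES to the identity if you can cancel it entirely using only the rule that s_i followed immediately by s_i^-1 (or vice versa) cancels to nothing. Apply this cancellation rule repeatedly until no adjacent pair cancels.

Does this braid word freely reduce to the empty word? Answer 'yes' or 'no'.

Answer: yes

Derivation:
Gen 1 (s3): push. Stack: [s3]
Gen 2 (s1): push. Stack: [s3 s1]
Gen 3 (s2): push. Stack: [s3 s1 s2]
Gen 4 (s3): push. Stack: [s3 s1 s2 s3]
Gen 5 (s3^-1): cancels prior s3. Stack: [s3 s1 s2]
Gen 6 (s2^-1): cancels prior s2. Stack: [s3 s1]
Gen 7 (s1^-1): cancels prior s1. Stack: [s3]
Gen 8 (s3^-1): cancels prior s3. Stack: []
Reduced word: (empty)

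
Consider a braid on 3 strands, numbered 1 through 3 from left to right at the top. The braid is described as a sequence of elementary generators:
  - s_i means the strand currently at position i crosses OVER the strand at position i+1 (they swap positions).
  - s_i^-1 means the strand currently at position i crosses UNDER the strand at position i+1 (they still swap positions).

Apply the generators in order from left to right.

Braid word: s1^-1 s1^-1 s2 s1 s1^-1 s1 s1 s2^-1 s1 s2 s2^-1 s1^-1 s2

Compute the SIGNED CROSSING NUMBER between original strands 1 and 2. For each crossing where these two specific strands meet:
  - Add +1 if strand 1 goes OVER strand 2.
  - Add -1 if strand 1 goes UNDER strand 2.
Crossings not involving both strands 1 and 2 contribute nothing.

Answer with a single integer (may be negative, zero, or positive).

Gen 1: 1 under 2. Both 1&2? yes. Contrib: -1. Sum: -1
Gen 2: 2 under 1. Both 1&2? yes. Contrib: +1. Sum: 0
Gen 3: crossing 2x3. Both 1&2? no. Sum: 0
Gen 4: crossing 1x3. Both 1&2? no. Sum: 0
Gen 5: crossing 3x1. Both 1&2? no. Sum: 0
Gen 6: crossing 1x3. Both 1&2? no. Sum: 0
Gen 7: crossing 3x1. Both 1&2? no. Sum: 0
Gen 8: crossing 3x2. Both 1&2? no. Sum: 0
Gen 9: 1 over 2. Both 1&2? yes. Contrib: +1. Sum: 1
Gen 10: crossing 1x3. Both 1&2? no. Sum: 1
Gen 11: crossing 3x1. Both 1&2? no. Sum: 1
Gen 12: 2 under 1. Both 1&2? yes. Contrib: +1. Sum: 2
Gen 13: crossing 2x3. Both 1&2? no. Sum: 2

Answer: 2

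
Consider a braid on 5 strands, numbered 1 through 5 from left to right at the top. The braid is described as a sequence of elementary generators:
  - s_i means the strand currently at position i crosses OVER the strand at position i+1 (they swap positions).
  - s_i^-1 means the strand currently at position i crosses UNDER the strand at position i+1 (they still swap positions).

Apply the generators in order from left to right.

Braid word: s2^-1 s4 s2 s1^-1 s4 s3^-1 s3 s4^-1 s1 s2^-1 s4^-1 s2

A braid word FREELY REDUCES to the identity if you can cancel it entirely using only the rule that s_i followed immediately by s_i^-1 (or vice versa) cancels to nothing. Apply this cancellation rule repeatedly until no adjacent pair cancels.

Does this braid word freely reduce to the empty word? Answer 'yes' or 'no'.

Answer: yes

Derivation:
Gen 1 (s2^-1): push. Stack: [s2^-1]
Gen 2 (s4): push. Stack: [s2^-1 s4]
Gen 3 (s2): push. Stack: [s2^-1 s4 s2]
Gen 4 (s1^-1): push. Stack: [s2^-1 s4 s2 s1^-1]
Gen 5 (s4): push. Stack: [s2^-1 s4 s2 s1^-1 s4]
Gen 6 (s3^-1): push. Stack: [s2^-1 s4 s2 s1^-1 s4 s3^-1]
Gen 7 (s3): cancels prior s3^-1. Stack: [s2^-1 s4 s2 s1^-1 s4]
Gen 8 (s4^-1): cancels prior s4. Stack: [s2^-1 s4 s2 s1^-1]
Gen 9 (s1): cancels prior s1^-1. Stack: [s2^-1 s4 s2]
Gen 10 (s2^-1): cancels prior s2. Stack: [s2^-1 s4]
Gen 11 (s4^-1): cancels prior s4. Stack: [s2^-1]
Gen 12 (s2): cancels prior s2^-1. Stack: []
Reduced word: (empty)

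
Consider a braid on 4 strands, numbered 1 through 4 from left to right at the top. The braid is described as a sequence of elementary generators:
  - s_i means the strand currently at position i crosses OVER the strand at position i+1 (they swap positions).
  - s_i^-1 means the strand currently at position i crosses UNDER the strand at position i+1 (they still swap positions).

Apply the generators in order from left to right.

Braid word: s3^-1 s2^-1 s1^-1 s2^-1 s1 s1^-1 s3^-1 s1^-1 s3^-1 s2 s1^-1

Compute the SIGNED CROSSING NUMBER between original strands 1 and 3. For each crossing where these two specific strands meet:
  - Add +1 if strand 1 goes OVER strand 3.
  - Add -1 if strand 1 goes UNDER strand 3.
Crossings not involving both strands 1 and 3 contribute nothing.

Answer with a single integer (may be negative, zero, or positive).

Answer: 0

Derivation:
Gen 1: crossing 3x4. Both 1&3? no. Sum: 0
Gen 2: crossing 2x4. Both 1&3? no. Sum: 0
Gen 3: crossing 1x4. Both 1&3? no. Sum: 0
Gen 4: crossing 1x2. Both 1&3? no. Sum: 0
Gen 5: crossing 4x2. Both 1&3? no. Sum: 0
Gen 6: crossing 2x4. Both 1&3? no. Sum: 0
Gen 7: 1 under 3. Both 1&3? yes. Contrib: -1. Sum: -1
Gen 8: crossing 4x2. Both 1&3? no. Sum: -1
Gen 9: 3 under 1. Both 1&3? yes. Contrib: +1. Sum: 0
Gen 10: crossing 4x1. Both 1&3? no. Sum: 0
Gen 11: crossing 2x1. Both 1&3? no. Sum: 0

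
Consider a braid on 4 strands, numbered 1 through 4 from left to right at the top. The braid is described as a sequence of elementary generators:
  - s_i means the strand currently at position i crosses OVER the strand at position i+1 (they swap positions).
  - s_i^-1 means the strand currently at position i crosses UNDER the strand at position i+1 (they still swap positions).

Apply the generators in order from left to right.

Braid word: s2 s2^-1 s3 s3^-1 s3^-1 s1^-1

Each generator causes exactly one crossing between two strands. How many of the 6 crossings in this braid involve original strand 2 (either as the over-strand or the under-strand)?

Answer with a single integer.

Gen 1: crossing 2x3. Involves strand 2? yes. Count so far: 1
Gen 2: crossing 3x2. Involves strand 2? yes. Count so far: 2
Gen 3: crossing 3x4. Involves strand 2? no. Count so far: 2
Gen 4: crossing 4x3. Involves strand 2? no. Count so far: 2
Gen 5: crossing 3x4. Involves strand 2? no. Count so far: 2
Gen 6: crossing 1x2. Involves strand 2? yes. Count so far: 3

Answer: 3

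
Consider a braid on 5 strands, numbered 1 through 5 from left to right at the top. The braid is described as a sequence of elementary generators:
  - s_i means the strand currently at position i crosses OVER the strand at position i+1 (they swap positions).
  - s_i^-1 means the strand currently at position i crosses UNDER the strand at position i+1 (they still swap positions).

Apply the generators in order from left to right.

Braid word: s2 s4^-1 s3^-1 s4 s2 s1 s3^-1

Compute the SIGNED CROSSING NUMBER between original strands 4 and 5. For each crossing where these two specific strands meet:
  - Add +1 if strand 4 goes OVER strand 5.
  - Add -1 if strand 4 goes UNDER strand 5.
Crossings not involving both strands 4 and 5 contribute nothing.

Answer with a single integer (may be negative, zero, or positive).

Answer: -1

Derivation:
Gen 1: crossing 2x3. Both 4&5? no. Sum: 0
Gen 2: 4 under 5. Both 4&5? yes. Contrib: -1. Sum: -1
Gen 3: crossing 2x5. Both 4&5? no. Sum: -1
Gen 4: crossing 2x4. Both 4&5? no. Sum: -1
Gen 5: crossing 3x5. Both 4&5? no. Sum: -1
Gen 6: crossing 1x5. Both 4&5? no. Sum: -1
Gen 7: crossing 3x4. Both 4&5? no. Sum: -1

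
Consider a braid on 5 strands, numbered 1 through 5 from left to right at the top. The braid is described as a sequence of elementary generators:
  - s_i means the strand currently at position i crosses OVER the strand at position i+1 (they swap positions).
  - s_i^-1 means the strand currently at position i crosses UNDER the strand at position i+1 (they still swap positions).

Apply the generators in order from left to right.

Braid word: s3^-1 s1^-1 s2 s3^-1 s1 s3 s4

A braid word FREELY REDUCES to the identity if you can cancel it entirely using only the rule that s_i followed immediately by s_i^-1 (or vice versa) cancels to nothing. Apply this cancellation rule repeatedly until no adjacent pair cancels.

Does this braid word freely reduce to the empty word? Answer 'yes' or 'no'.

Gen 1 (s3^-1): push. Stack: [s3^-1]
Gen 2 (s1^-1): push. Stack: [s3^-1 s1^-1]
Gen 3 (s2): push. Stack: [s3^-1 s1^-1 s2]
Gen 4 (s3^-1): push. Stack: [s3^-1 s1^-1 s2 s3^-1]
Gen 5 (s1): push. Stack: [s3^-1 s1^-1 s2 s3^-1 s1]
Gen 6 (s3): push. Stack: [s3^-1 s1^-1 s2 s3^-1 s1 s3]
Gen 7 (s4): push. Stack: [s3^-1 s1^-1 s2 s3^-1 s1 s3 s4]
Reduced word: s3^-1 s1^-1 s2 s3^-1 s1 s3 s4

Answer: no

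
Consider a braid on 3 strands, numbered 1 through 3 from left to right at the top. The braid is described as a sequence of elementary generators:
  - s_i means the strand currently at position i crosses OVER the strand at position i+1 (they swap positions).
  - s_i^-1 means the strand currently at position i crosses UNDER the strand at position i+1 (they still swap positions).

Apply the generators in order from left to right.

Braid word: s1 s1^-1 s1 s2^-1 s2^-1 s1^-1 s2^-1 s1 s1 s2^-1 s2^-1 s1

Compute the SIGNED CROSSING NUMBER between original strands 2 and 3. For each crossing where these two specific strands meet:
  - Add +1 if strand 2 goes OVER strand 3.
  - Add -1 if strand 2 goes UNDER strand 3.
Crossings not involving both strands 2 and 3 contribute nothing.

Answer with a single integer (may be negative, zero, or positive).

Answer: -1

Derivation:
Gen 1: crossing 1x2. Both 2&3? no. Sum: 0
Gen 2: crossing 2x1. Both 2&3? no. Sum: 0
Gen 3: crossing 1x2. Both 2&3? no. Sum: 0
Gen 4: crossing 1x3. Both 2&3? no. Sum: 0
Gen 5: crossing 3x1. Both 2&3? no. Sum: 0
Gen 6: crossing 2x1. Both 2&3? no. Sum: 0
Gen 7: 2 under 3. Both 2&3? yes. Contrib: -1. Sum: -1
Gen 8: crossing 1x3. Both 2&3? no. Sum: -1
Gen 9: crossing 3x1. Both 2&3? no. Sum: -1
Gen 10: 3 under 2. Both 2&3? yes. Contrib: +1. Sum: 0
Gen 11: 2 under 3. Both 2&3? yes. Contrib: -1. Sum: -1
Gen 12: crossing 1x3. Both 2&3? no. Sum: -1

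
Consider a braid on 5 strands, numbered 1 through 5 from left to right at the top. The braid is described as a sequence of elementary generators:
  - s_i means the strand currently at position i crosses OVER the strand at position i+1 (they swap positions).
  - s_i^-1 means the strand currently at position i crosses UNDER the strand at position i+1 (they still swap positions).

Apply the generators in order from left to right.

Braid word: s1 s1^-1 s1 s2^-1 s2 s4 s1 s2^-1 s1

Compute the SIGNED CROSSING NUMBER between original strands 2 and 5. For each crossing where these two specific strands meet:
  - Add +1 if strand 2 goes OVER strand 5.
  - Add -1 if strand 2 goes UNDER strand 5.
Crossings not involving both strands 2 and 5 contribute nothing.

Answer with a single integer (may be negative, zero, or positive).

Gen 1: crossing 1x2. Both 2&5? no. Sum: 0
Gen 2: crossing 2x1. Both 2&5? no. Sum: 0
Gen 3: crossing 1x2. Both 2&5? no. Sum: 0
Gen 4: crossing 1x3. Both 2&5? no. Sum: 0
Gen 5: crossing 3x1. Both 2&5? no. Sum: 0
Gen 6: crossing 4x5. Both 2&5? no. Sum: 0
Gen 7: crossing 2x1. Both 2&5? no. Sum: 0
Gen 8: crossing 2x3. Both 2&5? no. Sum: 0
Gen 9: crossing 1x3. Both 2&5? no. Sum: 0

Answer: 0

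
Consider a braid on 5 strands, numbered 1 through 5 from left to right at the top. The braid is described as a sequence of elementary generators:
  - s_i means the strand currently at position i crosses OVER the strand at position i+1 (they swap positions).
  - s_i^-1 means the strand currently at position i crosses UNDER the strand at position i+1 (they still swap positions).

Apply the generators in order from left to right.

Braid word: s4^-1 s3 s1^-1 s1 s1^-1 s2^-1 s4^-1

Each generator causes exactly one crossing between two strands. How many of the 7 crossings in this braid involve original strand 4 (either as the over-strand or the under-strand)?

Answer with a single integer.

Answer: 2

Derivation:
Gen 1: crossing 4x5. Involves strand 4? yes. Count so far: 1
Gen 2: crossing 3x5. Involves strand 4? no. Count so far: 1
Gen 3: crossing 1x2. Involves strand 4? no. Count so far: 1
Gen 4: crossing 2x1. Involves strand 4? no. Count so far: 1
Gen 5: crossing 1x2. Involves strand 4? no. Count so far: 1
Gen 6: crossing 1x5. Involves strand 4? no. Count so far: 1
Gen 7: crossing 3x4. Involves strand 4? yes. Count so far: 2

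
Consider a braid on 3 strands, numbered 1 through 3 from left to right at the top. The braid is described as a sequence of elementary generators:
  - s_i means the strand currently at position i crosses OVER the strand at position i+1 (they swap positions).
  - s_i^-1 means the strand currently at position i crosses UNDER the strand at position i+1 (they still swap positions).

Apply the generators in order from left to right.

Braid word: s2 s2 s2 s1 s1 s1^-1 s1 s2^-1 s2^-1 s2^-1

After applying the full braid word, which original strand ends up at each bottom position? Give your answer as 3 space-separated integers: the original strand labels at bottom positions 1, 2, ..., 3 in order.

Answer: 1 2 3

Derivation:
Gen 1 (s2): strand 2 crosses over strand 3. Perm now: [1 3 2]
Gen 2 (s2): strand 3 crosses over strand 2. Perm now: [1 2 3]
Gen 3 (s2): strand 2 crosses over strand 3. Perm now: [1 3 2]
Gen 4 (s1): strand 1 crosses over strand 3. Perm now: [3 1 2]
Gen 5 (s1): strand 3 crosses over strand 1. Perm now: [1 3 2]
Gen 6 (s1^-1): strand 1 crosses under strand 3. Perm now: [3 1 2]
Gen 7 (s1): strand 3 crosses over strand 1. Perm now: [1 3 2]
Gen 8 (s2^-1): strand 3 crosses under strand 2. Perm now: [1 2 3]
Gen 9 (s2^-1): strand 2 crosses under strand 3. Perm now: [1 3 2]
Gen 10 (s2^-1): strand 3 crosses under strand 2. Perm now: [1 2 3]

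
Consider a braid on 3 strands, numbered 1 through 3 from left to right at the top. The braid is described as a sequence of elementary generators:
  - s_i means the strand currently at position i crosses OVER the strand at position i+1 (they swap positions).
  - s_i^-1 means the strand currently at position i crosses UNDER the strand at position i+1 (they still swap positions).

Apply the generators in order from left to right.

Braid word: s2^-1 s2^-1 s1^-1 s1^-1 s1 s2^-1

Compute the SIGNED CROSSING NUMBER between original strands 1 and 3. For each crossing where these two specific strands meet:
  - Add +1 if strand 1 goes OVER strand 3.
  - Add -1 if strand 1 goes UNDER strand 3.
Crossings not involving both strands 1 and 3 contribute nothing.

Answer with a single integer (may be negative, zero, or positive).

Answer: -1

Derivation:
Gen 1: crossing 2x3. Both 1&3? no. Sum: 0
Gen 2: crossing 3x2. Both 1&3? no. Sum: 0
Gen 3: crossing 1x2. Both 1&3? no. Sum: 0
Gen 4: crossing 2x1. Both 1&3? no. Sum: 0
Gen 5: crossing 1x2. Both 1&3? no. Sum: 0
Gen 6: 1 under 3. Both 1&3? yes. Contrib: -1. Sum: -1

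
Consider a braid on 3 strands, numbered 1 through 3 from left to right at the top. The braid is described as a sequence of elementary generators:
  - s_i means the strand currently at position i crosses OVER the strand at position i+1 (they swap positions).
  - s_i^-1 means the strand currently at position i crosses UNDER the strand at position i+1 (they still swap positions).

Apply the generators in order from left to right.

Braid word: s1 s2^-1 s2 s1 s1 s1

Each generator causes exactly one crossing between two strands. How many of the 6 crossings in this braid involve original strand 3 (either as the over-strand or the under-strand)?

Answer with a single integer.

Gen 1: crossing 1x2. Involves strand 3? no. Count so far: 0
Gen 2: crossing 1x3. Involves strand 3? yes. Count so far: 1
Gen 3: crossing 3x1. Involves strand 3? yes. Count so far: 2
Gen 4: crossing 2x1. Involves strand 3? no. Count so far: 2
Gen 5: crossing 1x2. Involves strand 3? no. Count so far: 2
Gen 6: crossing 2x1. Involves strand 3? no. Count so far: 2

Answer: 2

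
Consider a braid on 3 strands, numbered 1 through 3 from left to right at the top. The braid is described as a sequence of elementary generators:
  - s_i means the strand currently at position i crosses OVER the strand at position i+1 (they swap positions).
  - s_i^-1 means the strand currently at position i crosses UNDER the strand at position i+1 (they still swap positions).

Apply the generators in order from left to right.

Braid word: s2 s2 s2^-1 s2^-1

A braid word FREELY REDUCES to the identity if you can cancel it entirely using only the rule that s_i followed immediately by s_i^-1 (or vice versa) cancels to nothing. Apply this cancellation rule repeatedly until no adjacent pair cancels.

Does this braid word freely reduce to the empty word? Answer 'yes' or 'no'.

Gen 1 (s2): push. Stack: [s2]
Gen 2 (s2): push. Stack: [s2 s2]
Gen 3 (s2^-1): cancels prior s2. Stack: [s2]
Gen 4 (s2^-1): cancels prior s2. Stack: []
Reduced word: (empty)

Answer: yes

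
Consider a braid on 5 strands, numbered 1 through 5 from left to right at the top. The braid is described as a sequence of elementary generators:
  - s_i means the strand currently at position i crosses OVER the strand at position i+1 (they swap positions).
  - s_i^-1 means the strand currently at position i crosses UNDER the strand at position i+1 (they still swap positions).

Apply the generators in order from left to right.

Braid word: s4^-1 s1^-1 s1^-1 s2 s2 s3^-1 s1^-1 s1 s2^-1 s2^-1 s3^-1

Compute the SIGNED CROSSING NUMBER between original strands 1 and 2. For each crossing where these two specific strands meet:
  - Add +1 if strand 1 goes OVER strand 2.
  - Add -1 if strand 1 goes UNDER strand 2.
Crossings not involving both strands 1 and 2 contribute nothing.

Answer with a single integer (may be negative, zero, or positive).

Answer: -2

Derivation:
Gen 1: crossing 4x5. Both 1&2? no. Sum: 0
Gen 2: 1 under 2. Both 1&2? yes. Contrib: -1. Sum: -1
Gen 3: 2 under 1. Both 1&2? yes. Contrib: +1. Sum: 0
Gen 4: crossing 2x3. Both 1&2? no. Sum: 0
Gen 5: crossing 3x2. Both 1&2? no. Sum: 0
Gen 6: crossing 3x5. Both 1&2? no. Sum: 0
Gen 7: 1 under 2. Both 1&2? yes. Contrib: -1. Sum: -1
Gen 8: 2 over 1. Both 1&2? yes. Contrib: -1. Sum: -2
Gen 9: crossing 2x5. Both 1&2? no. Sum: -2
Gen 10: crossing 5x2. Both 1&2? no. Sum: -2
Gen 11: crossing 5x3. Both 1&2? no. Sum: -2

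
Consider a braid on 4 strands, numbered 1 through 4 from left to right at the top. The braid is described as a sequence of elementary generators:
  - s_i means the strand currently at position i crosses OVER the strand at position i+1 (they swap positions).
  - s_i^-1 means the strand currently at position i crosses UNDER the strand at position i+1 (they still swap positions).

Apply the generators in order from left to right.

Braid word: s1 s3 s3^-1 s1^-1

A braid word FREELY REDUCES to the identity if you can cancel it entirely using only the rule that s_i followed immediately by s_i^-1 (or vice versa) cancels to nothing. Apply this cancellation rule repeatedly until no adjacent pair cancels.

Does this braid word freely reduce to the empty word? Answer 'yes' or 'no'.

Answer: yes

Derivation:
Gen 1 (s1): push. Stack: [s1]
Gen 2 (s3): push. Stack: [s1 s3]
Gen 3 (s3^-1): cancels prior s3. Stack: [s1]
Gen 4 (s1^-1): cancels prior s1. Stack: []
Reduced word: (empty)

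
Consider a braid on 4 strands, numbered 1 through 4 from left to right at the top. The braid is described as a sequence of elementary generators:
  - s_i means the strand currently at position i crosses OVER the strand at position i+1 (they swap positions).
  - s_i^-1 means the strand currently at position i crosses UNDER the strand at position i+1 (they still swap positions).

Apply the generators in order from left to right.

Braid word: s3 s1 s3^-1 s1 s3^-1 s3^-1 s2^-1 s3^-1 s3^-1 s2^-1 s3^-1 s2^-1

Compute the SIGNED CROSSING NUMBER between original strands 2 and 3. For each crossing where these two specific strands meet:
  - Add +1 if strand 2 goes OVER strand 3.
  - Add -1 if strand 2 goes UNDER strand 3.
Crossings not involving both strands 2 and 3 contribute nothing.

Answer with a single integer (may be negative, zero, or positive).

Answer: 0

Derivation:
Gen 1: crossing 3x4. Both 2&3? no. Sum: 0
Gen 2: crossing 1x2. Both 2&3? no. Sum: 0
Gen 3: crossing 4x3. Both 2&3? no. Sum: 0
Gen 4: crossing 2x1. Both 2&3? no. Sum: 0
Gen 5: crossing 3x4. Both 2&3? no. Sum: 0
Gen 6: crossing 4x3. Both 2&3? no. Sum: 0
Gen 7: 2 under 3. Both 2&3? yes. Contrib: -1. Sum: -1
Gen 8: crossing 2x4. Both 2&3? no. Sum: -1
Gen 9: crossing 4x2. Both 2&3? no. Sum: -1
Gen 10: 3 under 2. Both 2&3? yes. Contrib: +1. Sum: 0
Gen 11: crossing 3x4. Both 2&3? no. Sum: 0
Gen 12: crossing 2x4. Both 2&3? no. Sum: 0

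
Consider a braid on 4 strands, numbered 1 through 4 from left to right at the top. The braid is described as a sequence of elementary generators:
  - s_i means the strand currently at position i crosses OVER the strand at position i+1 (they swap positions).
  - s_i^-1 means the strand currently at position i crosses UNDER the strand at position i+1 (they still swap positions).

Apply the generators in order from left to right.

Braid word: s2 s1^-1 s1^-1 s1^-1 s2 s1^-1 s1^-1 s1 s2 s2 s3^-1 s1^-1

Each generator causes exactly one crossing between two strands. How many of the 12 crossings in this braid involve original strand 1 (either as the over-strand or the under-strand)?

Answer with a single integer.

Answer: 7

Derivation:
Gen 1: crossing 2x3. Involves strand 1? no. Count so far: 0
Gen 2: crossing 1x3. Involves strand 1? yes. Count so far: 1
Gen 3: crossing 3x1. Involves strand 1? yes. Count so far: 2
Gen 4: crossing 1x3. Involves strand 1? yes. Count so far: 3
Gen 5: crossing 1x2. Involves strand 1? yes. Count so far: 4
Gen 6: crossing 3x2. Involves strand 1? no. Count so far: 4
Gen 7: crossing 2x3. Involves strand 1? no. Count so far: 4
Gen 8: crossing 3x2. Involves strand 1? no. Count so far: 4
Gen 9: crossing 3x1. Involves strand 1? yes. Count so far: 5
Gen 10: crossing 1x3. Involves strand 1? yes. Count so far: 6
Gen 11: crossing 1x4. Involves strand 1? yes. Count so far: 7
Gen 12: crossing 2x3. Involves strand 1? no. Count so far: 7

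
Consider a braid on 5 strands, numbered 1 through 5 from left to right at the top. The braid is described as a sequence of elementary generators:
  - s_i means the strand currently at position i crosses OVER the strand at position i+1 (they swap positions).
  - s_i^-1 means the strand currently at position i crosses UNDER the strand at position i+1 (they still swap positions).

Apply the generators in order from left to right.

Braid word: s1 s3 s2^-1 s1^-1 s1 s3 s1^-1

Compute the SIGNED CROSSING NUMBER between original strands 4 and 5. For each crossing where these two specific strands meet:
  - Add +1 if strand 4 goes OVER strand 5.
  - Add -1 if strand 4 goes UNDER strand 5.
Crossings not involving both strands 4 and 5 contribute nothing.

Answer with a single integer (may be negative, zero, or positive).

Answer: 0

Derivation:
Gen 1: crossing 1x2. Both 4&5? no. Sum: 0
Gen 2: crossing 3x4. Both 4&5? no. Sum: 0
Gen 3: crossing 1x4. Both 4&5? no. Sum: 0
Gen 4: crossing 2x4. Both 4&5? no. Sum: 0
Gen 5: crossing 4x2. Both 4&5? no. Sum: 0
Gen 6: crossing 1x3. Both 4&5? no. Sum: 0
Gen 7: crossing 2x4. Both 4&5? no. Sum: 0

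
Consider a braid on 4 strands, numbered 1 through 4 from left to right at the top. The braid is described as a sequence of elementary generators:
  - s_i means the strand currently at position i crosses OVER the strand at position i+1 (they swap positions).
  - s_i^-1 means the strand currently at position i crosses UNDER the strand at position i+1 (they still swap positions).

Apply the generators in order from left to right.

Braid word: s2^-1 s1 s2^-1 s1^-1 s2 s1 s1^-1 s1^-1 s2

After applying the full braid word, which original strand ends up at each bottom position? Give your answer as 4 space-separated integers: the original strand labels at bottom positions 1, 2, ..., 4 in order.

Gen 1 (s2^-1): strand 2 crosses under strand 3. Perm now: [1 3 2 4]
Gen 2 (s1): strand 1 crosses over strand 3. Perm now: [3 1 2 4]
Gen 3 (s2^-1): strand 1 crosses under strand 2. Perm now: [3 2 1 4]
Gen 4 (s1^-1): strand 3 crosses under strand 2. Perm now: [2 3 1 4]
Gen 5 (s2): strand 3 crosses over strand 1. Perm now: [2 1 3 4]
Gen 6 (s1): strand 2 crosses over strand 1. Perm now: [1 2 3 4]
Gen 7 (s1^-1): strand 1 crosses under strand 2. Perm now: [2 1 3 4]
Gen 8 (s1^-1): strand 2 crosses under strand 1. Perm now: [1 2 3 4]
Gen 9 (s2): strand 2 crosses over strand 3. Perm now: [1 3 2 4]

Answer: 1 3 2 4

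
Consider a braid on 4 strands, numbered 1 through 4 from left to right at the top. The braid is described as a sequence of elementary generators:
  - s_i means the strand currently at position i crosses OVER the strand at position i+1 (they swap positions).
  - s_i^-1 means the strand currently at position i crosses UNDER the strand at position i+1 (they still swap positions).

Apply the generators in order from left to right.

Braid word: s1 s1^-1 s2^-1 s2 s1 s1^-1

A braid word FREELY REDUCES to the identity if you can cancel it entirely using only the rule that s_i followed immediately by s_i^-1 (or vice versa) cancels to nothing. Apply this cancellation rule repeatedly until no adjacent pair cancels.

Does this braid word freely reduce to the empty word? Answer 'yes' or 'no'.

Answer: yes

Derivation:
Gen 1 (s1): push. Stack: [s1]
Gen 2 (s1^-1): cancels prior s1. Stack: []
Gen 3 (s2^-1): push. Stack: [s2^-1]
Gen 4 (s2): cancels prior s2^-1. Stack: []
Gen 5 (s1): push. Stack: [s1]
Gen 6 (s1^-1): cancels prior s1. Stack: []
Reduced word: (empty)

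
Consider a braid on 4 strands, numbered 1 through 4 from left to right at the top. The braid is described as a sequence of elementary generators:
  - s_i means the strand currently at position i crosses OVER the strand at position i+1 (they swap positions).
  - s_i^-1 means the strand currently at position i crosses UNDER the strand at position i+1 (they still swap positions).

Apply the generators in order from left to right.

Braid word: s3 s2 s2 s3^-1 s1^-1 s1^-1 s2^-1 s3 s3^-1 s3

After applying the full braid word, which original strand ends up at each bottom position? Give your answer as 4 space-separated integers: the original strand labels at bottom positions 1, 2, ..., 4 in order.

Gen 1 (s3): strand 3 crosses over strand 4. Perm now: [1 2 4 3]
Gen 2 (s2): strand 2 crosses over strand 4. Perm now: [1 4 2 3]
Gen 3 (s2): strand 4 crosses over strand 2. Perm now: [1 2 4 3]
Gen 4 (s3^-1): strand 4 crosses under strand 3. Perm now: [1 2 3 4]
Gen 5 (s1^-1): strand 1 crosses under strand 2. Perm now: [2 1 3 4]
Gen 6 (s1^-1): strand 2 crosses under strand 1. Perm now: [1 2 3 4]
Gen 7 (s2^-1): strand 2 crosses under strand 3. Perm now: [1 3 2 4]
Gen 8 (s3): strand 2 crosses over strand 4. Perm now: [1 3 4 2]
Gen 9 (s3^-1): strand 4 crosses under strand 2. Perm now: [1 3 2 4]
Gen 10 (s3): strand 2 crosses over strand 4. Perm now: [1 3 4 2]

Answer: 1 3 4 2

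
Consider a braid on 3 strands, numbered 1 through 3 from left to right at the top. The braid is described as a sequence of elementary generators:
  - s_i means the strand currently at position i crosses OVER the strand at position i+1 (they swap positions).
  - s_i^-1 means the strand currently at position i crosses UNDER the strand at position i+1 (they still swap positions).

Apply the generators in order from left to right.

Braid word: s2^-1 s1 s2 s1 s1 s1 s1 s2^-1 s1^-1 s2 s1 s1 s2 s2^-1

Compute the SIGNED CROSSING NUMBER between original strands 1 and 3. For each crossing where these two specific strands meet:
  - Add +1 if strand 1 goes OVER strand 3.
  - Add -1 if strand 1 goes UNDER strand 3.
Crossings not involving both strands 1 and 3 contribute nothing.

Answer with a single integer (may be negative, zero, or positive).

Gen 1: crossing 2x3. Both 1&3? no. Sum: 0
Gen 2: 1 over 3. Both 1&3? yes. Contrib: +1. Sum: 1
Gen 3: crossing 1x2. Both 1&3? no. Sum: 1
Gen 4: crossing 3x2. Both 1&3? no. Sum: 1
Gen 5: crossing 2x3. Both 1&3? no. Sum: 1
Gen 6: crossing 3x2. Both 1&3? no. Sum: 1
Gen 7: crossing 2x3. Both 1&3? no. Sum: 1
Gen 8: crossing 2x1. Both 1&3? no. Sum: 1
Gen 9: 3 under 1. Both 1&3? yes. Contrib: +1. Sum: 2
Gen 10: crossing 3x2. Both 1&3? no. Sum: 2
Gen 11: crossing 1x2. Both 1&3? no. Sum: 2
Gen 12: crossing 2x1. Both 1&3? no. Sum: 2
Gen 13: crossing 2x3. Both 1&3? no. Sum: 2
Gen 14: crossing 3x2. Both 1&3? no. Sum: 2

Answer: 2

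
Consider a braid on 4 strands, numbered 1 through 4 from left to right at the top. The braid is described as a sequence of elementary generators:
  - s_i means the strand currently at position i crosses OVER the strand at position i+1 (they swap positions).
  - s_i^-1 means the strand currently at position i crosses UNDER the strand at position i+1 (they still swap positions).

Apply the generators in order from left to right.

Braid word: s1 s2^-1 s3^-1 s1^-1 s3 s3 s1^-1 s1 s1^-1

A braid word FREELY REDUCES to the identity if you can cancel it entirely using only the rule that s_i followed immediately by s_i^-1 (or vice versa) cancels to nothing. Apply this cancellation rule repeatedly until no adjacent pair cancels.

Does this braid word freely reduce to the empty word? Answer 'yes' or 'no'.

Answer: no

Derivation:
Gen 1 (s1): push. Stack: [s1]
Gen 2 (s2^-1): push. Stack: [s1 s2^-1]
Gen 3 (s3^-1): push. Stack: [s1 s2^-1 s3^-1]
Gen 4 (s1^-1): push. Stack: [s1 s2^-1 s3^-1 s1^-1]
Gen 5 (s3): push. Stack: [s1 s2^-1 s3^-1 s1^-1 s3]
Gen 6 (s3): push. Stack: [s1 s2^-1 s3^-1 s1^-1 s3 s3]
Gen 7 (s1^-1): push. Stack: [s1 s2^-1 s3^-1 s1^-1 s3 s3 s1^-1]
Gen 8 (s1): cancels prior s1^-1. Stack: [s1 s2^-1 s3^-1 s1^-1 s3 s3]
Gen 9 (s1^-1): push. Stack: [s1 s2^-1 s3^-1 s1^-1 s3 s3 s1^-1]
Reduced word: s1 s2^-1 s3^-1 s1^-1 s3 s3 s1^-1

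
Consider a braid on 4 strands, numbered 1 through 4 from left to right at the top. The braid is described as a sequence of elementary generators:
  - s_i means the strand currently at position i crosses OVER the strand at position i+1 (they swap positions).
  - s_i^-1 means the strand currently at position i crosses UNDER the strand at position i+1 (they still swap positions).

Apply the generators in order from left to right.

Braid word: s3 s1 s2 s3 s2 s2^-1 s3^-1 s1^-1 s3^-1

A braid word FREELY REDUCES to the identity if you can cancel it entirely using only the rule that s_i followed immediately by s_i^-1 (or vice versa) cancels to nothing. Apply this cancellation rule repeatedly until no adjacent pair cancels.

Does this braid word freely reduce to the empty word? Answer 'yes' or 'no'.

Gen 1 (s3): push. Stack: [s3]
Gen 2 (s1): push. Stack: [s3 s1]
Gen 3 (s2): push. Stack: [s3 s1 s2]
Gen 4 (s3): push. Stack: [s3 s1 s2 s3]
Gen 5 (s2): push. Stack: [s3 s1 s2 s3 s2]
Gen 6 (s2^-1): cancels prior s2. Stack: [s3 s1 s2 s3]
Gen 7 (s3^-1): cancels prior s3. Stack: [s3 s1 s2]
Gen 8 (s1^-1): push. Stack: [s3 s1 s2 s1^-1]
Gen 9 (s3^-1): push. Stack: [s3 s1 s2 s1^-1 s3^-1]
Reduced word: s3 s1 s2 s1^-1 s3^-1

Answer: no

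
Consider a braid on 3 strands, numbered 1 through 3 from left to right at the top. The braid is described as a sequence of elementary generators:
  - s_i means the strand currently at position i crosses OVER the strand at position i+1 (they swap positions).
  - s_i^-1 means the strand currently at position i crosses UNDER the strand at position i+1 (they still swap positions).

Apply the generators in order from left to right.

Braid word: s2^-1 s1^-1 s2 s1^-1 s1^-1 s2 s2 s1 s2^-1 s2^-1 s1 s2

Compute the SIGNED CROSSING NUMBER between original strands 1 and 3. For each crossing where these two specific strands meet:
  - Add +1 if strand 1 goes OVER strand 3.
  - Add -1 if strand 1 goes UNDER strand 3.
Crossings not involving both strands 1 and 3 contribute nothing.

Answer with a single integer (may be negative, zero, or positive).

Answer: -1

Derivation:
Gen 1: crossing 2x3. Both 1&3? no. Sum: 0
Gen 2: 1 under 3. Both 1&3? yes. Contrib: -1. Sum: -1
Gen 3: crossing 1x2. Both 1&3? no. Sum: -1
Gen 4: crossing 3x2. Both 1&3? no. Sum: -1
Gen 5: crossing 2x3. Both 1&3? no. Sum: -1
Gen 6: crossing 2x1. Both 1&3? no. Sum: -1
Gen 7: crossing 1x2. Both 1&3? no. Sum: -1
Gen 8: crossing 3x2. Both 1&3? no. Sum: -1
Gen 9: 3 under 1. Both 1&3? yes. Contrib: +1. Sum: 0
Gen 10: 1 under 3. Both 1&3? yes. Contrib: -1. Sum: -1
Gen 11: crossing 2x3. Both 1&3? no. Sum: -1
Gen 12: crossing 2x1. Both 1&3? no. Sum: -1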